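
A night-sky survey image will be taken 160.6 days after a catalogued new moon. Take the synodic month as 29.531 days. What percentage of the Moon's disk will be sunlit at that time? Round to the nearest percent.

96%

160.6 d spans 5 complete synodic months (5 × 29.531 = 147.66 d) plus 12.94 d.
Phase angle: θ = 360°·(12.94 d)/(29.531 d) = 157.8°.
Illuminated fraction = (1 − cos 157.8°)/2 = (1 − (-0.926))/2 ≈ 0.963, so 96%.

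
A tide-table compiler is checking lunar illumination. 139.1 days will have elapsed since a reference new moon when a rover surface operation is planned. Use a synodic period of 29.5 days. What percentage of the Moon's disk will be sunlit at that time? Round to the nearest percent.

61%

Reduce mod P: 139.1 − 4×29.5 = 21.10 d into the current lunation.
Phase angle: θ = 360°·(21.10 d)/(29.5 d) = 257.5°.
With cos θ = (-0.217), the lit fraction is (1 − (-0.217))/2 ≈ 0.608, so 61%.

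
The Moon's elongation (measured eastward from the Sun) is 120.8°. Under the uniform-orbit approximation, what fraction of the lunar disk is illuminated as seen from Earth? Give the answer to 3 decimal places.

0.756

f = (1 − cos 120.8°)/2 = (1 − (-0.512))/2 ≈ 0.756.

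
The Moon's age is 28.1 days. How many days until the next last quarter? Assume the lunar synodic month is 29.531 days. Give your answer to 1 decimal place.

Last quarter occurs at elongation 270°, i.e. at age 29.531 × 270/360 = 22.148 d.
Already past this cycle's last quarter; the next is at 22.148 + 29.531 = 51.679 d, so 51.679 − 28.1 = 23.579 days.

23.6 days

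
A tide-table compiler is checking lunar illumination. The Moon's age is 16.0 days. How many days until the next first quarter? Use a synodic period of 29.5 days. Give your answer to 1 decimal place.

First quarter occurs at elongation 90°, i.e. at age 29.5 × 90/360 = 7.375 d.
Already past this cycle's first quarter; the next is at 7.375 + 29.5 = 36.875 d, so 36.875 − 16.0 = 20.875 days.

20.9 days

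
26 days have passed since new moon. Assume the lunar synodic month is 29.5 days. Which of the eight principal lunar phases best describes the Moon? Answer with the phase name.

At 26/29.5 of the cycle, θ ≈ 317° — the waning crescent range.

waning crescent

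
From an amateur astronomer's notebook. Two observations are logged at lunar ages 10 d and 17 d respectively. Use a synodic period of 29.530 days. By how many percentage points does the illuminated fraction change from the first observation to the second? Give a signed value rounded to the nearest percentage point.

θ₁ = 360° × 10/29.530 = 121.9°, f₁ = (1 − cos θ₁)/2 = 0.764.
θ₂ = 360° × 17/29.530 = 207.2°, f₂ = (1 − cos θ₂)/2 = 0.945.
Change = f₂ − f₁ = +0.180 → +18 percentage points.

+18 percentage points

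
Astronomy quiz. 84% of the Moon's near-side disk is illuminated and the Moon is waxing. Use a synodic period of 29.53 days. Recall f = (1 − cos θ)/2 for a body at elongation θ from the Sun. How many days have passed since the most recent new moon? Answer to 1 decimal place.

10.9 days

Invert f = (1 − cos θ)/2 to get cos θ = 1 − 2(0.84) = -0.680, hence θ₀ = arccos -0.680 = 132.8°.
The Moon is waxing (0°–180°), so θ = 132.8° directly.
At 360°/29.53 d per day, 132.8° corresponds to 10.90 days.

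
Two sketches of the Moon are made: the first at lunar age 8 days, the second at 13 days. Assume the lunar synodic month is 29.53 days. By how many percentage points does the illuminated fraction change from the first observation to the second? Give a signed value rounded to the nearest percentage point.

+40 pp

First observation: θ = 360°·8/29.53 = 97.5°, so f = 0.566.
Second observation: θ = 158.5°, f = 0.965.
Δf = 0.965 − 0.566 = +0.400, i.e. +40 pp.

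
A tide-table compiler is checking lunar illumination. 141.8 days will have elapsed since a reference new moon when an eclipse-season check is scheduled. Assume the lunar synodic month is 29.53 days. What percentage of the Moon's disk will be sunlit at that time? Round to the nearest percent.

141.8/29.53 = 4.802 lunations, so 4 complete cycles and 23.68 d into the next.
Elongation θ = 360° × 23.68/29.53 ≈ 288.7°.
cos 288.7° = 0.320, so f = (1 − 0.320)/2 = 0.340, so 34%.

34%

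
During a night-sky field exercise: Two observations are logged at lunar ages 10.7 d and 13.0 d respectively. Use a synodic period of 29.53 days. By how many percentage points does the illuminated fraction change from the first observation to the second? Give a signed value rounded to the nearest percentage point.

+14 percentage points

First observation: θ = 360°·10.7/29.53 = 130.4°, so f = 0.824.
Second observation: θ = 158.5°, f = 0.965.
Δf = 0.965 − 0.824 = +0.141, i.e. +14 pp.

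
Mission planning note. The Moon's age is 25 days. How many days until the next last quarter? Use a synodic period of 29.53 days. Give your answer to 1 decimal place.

26.7 days

Last quarter occurs at elongation 270°, i.e. at age 29.53 × 270/360 = 22.148 d.
This lunation's last quarter (22.148 d) has passed, so add one period: 51.678 − 25 = 26.678 days.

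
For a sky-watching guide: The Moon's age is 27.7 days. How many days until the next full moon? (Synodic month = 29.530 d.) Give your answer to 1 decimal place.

16.6 days

Full moon occurs at elongation 180°, i.e. at age 29.530 × 180/360 = 14.765 d.
This lunation's full moon (14.765 d) has passed, so add one period: 44.295 − 27.7 = 16.595 days.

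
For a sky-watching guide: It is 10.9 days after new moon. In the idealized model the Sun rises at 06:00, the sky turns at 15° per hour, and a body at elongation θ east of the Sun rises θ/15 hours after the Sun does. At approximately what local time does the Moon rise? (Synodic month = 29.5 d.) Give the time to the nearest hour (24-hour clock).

The Moon has covered 10.9/29.5 of its cycle, so θ ≈ 360° × 10.9/29.5 = 133.0°.
Delay after the Sun = 133.0° / (15°/h) ≈ 8.87 h.
06:00 + 8.87 h ≈ 14:52 → 15:00 to the nearest hour.

15:00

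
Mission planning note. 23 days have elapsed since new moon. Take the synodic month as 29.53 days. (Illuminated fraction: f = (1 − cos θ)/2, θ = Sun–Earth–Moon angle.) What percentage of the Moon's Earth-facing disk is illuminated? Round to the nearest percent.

41%

Elongation θ = 360° × 23/29.53 ≈ 280.4°.
cos 280.4° = 0.180, so f = (1 − 0.180)/2 = 0.410, so 41%.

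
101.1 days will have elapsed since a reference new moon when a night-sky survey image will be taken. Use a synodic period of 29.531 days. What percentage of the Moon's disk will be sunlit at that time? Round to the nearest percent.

94%

101.1 d spans 3 complete synodic months (3 × 29.531 = 88.59 d) plus 12.51 d.
Elongation θ = 360° × 12.51/29.531 ≈ 152.5°.
With cos θ = (-0.887), the lit fraction is (1 − (-0.887))/2 ≈ 0.943, so 94%.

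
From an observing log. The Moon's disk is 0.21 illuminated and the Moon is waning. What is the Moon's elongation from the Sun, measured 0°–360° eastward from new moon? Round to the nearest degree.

305°

cos θ = 1 − 2f = 0.580, giving a principal value of 54.5°.
Since the Moon is past full (waning), take the reflex angle: θ = 360° − 54.5° = 305.5°.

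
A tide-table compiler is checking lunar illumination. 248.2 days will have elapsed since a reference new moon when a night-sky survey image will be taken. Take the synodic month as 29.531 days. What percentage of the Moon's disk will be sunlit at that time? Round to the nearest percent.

248.2/29.531 = 8.405 lunations, so 8 complete cycles and 11.95 d into the next.
Phase angle: θ = 360°·(11.95 d)/(29.531 d) = 145.7°.
cos 145.7° = (-0.826), so f = (1 − (-0.826))/2 = 0.913, so 91%.

91%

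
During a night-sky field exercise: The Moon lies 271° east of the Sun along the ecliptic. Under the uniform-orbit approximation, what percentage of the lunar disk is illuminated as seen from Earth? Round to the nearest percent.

f = (1 − cos 271°)/2 = (1 − 0.017)/2 ≈ 0.491, i.e. 49%.

49%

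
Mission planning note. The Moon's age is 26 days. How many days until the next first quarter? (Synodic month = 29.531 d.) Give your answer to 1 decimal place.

First quarter occurs at elongation 90°, i.e. at age 29.531 × 90/360 = 7.383 d.
This lunation's first quarter (7.383 d) has passed, so add one period: 36.914 − 26 = 10.914 days.

10.9 days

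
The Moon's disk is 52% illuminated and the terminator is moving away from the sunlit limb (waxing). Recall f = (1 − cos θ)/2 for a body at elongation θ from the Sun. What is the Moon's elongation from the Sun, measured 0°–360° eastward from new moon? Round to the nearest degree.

From f = (1 − cos θ)/2: cos θ = 1 − 2×0.52 = -0.040; arccos → 92.3°.
Waxing ⇒ before full, so θ = 92.3°.

92°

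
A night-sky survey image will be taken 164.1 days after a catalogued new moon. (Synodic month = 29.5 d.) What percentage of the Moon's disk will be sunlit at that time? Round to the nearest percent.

164.1/29.5 = 5.563 lunations, so 5 complete cycles and 16.60 d into the next.
Elongation θ = 360° × 16.60/29.5 ≈ 202.6°.
Illuminated fraction = (1 − cos 202.6°)/2 = (1 − (-0.923))/2 ≈ 0.962, so 96%.

96%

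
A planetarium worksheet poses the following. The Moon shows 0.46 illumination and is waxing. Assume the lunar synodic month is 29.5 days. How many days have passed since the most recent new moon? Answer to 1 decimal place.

7.0 days

Invert f = (1 − cos θ)/2 to get cos θ = 1 − 2(0.46) = 0.080, hence θ₀ = arccos 0.080 = 85.4°.
Before full moon the principal value applies: θ = 85.4°.
At 360°/29.5 d per day, 85.4° corresponds to 7.00 days.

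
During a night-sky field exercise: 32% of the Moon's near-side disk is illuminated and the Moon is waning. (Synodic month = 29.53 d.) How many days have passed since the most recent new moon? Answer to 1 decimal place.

23.9 days

Invert f = (1 − cos θ)/2 to get cos θ = 1 − 2(0.32) = 0.360, hence θ₀ = arccos 0.360 = 68.9°.
Waning ⇒ past full, so θ = 360° − 68.9° = 291.1°.
At 360°/29.53 d per day, 291.1° corresponds to 23.88 days.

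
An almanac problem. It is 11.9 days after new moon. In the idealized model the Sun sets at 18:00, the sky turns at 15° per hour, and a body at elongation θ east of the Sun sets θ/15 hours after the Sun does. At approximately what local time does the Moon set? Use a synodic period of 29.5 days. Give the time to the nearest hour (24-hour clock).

The Moon has covered 11.9/29.5 of its cycle, so θ ≈ 360° × 11.9/29.5 = 145.2°.
At 15° of sky rotation per hour, 145.2° corresponds to a 9.68 h lag.
18:00 + 9.68 h ≈ 03:41 → 04:00 to the nearest hour.

04:00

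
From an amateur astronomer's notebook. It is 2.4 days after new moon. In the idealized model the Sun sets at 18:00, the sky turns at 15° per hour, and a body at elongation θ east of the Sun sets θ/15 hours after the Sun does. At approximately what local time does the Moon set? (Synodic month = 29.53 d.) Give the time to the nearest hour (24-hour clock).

20:00

The Moon has covered 2.4/29.53 of its cycle, so θ ≈ 360° × 2.4/29.53 = 29.3°.
Delay after the Sun = 29.3° / (15°/h) ≈ 1.95 h.
18:00 + 1.95 h ≈ 19:57 → 20:00 to the nearest hour.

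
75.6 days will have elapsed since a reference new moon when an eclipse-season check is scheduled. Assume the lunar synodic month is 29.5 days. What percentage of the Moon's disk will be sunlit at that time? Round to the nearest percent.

75.6 d spans 2 complete synodic months (2 × 29.5 = 59.00 d) plus 16.60 d.
Elongation θ = 360° × 16.60/29.5 ≈ 202.6°.
Illuminated fraction = (1 − cos 202.6°)/2 = (1 − (-0.923))/2 ≈ 0.962, so 96%.

96%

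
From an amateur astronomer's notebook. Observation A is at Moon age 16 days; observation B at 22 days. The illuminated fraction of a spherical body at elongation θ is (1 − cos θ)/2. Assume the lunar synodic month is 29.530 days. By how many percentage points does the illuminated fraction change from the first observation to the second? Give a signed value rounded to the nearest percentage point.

-47 pp

First observation: θ = 360°·16/29.530 = 195.1°, so f = 0.983.
Second observation: θ = 268.2°, f = 0.516.
Δf = 0.516 − 0.983 = -0.467, i.e. -47 pp.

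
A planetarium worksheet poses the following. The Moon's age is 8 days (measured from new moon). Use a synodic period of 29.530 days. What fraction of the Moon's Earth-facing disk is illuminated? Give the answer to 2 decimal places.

Elongation θ = 360° × 8/29.530 ≈ 97.5°.
With cos θ = (-0.131), the lit fraction is (1 − (-0.131))/2 ≈ 0.566.

0.57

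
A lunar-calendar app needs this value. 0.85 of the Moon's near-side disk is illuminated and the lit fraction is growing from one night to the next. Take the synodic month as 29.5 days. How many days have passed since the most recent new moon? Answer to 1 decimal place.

11.0 days

Invert f = (1 − cos θ)/2 to get cos θ = 1 − 2(0.85) = -0.700, hence θ₀ = arccos -0.700 = 134.4°.
The Moon is waxing (0°–180°), so θ = 134.4° directly.
At 360°/29.5 d per day, 134.4° corresponds to 11.02 days.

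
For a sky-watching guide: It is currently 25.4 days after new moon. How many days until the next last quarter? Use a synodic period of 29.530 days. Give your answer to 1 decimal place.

26.3 days

Last quarter is 0.75 of the way through the cycle: age 0.75 × 29.530 = 22.148 d.
Already past this cycle's last quarter; the next is at 22.148 + 29.530 = 51.678 d, so 51.678 − 25.4 = 26.278 days.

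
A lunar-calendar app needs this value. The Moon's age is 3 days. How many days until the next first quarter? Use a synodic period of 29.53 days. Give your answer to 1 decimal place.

4.4 days

First quarter is 0.25 of the way through the cycle: age 0.25 × 29.53 = 7.383 d.
So 4.383 days remain (7.383 − 3).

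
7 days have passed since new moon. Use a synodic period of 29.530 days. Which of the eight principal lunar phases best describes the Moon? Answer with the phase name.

θ ≈ 360° × 7/29.530 = 85°, which falls in the first quarter sector.

first quarter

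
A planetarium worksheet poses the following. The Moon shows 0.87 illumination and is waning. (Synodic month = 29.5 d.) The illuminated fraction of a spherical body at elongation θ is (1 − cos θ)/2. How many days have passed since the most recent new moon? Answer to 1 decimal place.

18.2 days

cos θ = 1 − 2f = -0.740, giving a principal value of 137.7°.
A waning Moon lies in 180°–360°, so θ = 360° − 137.7° = 222.3°.
That fraction of the synodic month is 222.3/360 × 29.5 d ≈ 18.21 d.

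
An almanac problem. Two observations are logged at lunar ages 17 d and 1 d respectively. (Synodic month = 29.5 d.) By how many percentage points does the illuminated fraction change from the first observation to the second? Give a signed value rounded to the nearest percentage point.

-93 percentage points

First observation: θ = 360°·17/29.5 = 207.5°, so f = 0.944.
Second observation: θ = 12.2°, f = 0.011.
Δf = 0.011 − 0.944 = -0.932, i.e. -93 pp.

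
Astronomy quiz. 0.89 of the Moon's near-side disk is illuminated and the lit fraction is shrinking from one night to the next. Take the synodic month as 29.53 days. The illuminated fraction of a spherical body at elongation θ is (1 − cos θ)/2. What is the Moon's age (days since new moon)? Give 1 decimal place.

cos θ = 1 − 2f = -0.780, giving a principal value of 141.3°.
Waning ⇒ past full, so θ = 360° − 141.3° = 218.7°.
That fraction of the synodic month is 218.7/360 × 29.53 d ≈ 17.94 d.

17.9 days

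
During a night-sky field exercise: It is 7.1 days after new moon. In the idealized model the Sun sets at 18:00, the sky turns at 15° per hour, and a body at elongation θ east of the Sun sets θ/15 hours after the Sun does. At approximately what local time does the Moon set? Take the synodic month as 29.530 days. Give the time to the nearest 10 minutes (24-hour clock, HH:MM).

Phase angle: θ = 360°·(7.1 d)/(29.530 d) = 86.6°.
At 15° of sky rotation per hour, 86.6° corresponds to a 5.77 h lag.
18:00 + 5.770 h ≈ 23:46 → 23:50 to the nearest ten minutes.

23:50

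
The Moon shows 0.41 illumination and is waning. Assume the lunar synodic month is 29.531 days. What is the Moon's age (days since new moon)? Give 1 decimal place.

From f = (1 − cos θ)/2: cos θ = 1 − 2×0.41 = 0.180; arccos → 79.6°.
A waning Moon lies in 180°–360°, so θ = 360° − 79.6° = 280.4°.
At 360°/29.531 d per day, 280.4° corresponds to 23.00 days.

23.0 days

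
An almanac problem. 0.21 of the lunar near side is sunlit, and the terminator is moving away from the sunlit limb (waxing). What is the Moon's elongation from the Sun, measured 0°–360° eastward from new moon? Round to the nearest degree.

Invert f = (1 − cos θ)/2 to get cos θ = 1 − 2(0.21) = 0.580, hence θ₀ = arccos 0.580 = 54.5°.
Waxing ⇒ before full, so θ = 54.5°.

55°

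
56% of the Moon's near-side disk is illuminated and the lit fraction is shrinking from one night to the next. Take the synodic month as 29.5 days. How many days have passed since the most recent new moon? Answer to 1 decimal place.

cos θ = 1 − 2f = -0.120, giving a principal value of 96.9°.
Waning ⇒ past full, so θ = 360° − 96.9° = 263.1°.
That fraction of the synodic month is 263.1/360 × 29.5 d ≈ 21.56 d.

21.6 days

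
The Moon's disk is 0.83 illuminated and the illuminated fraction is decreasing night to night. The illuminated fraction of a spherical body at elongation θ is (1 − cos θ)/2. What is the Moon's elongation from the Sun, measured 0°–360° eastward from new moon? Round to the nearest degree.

cos θ = 1 − 2f = -0.660, giving a principal value of 131.3°.
A waning Moon lies in 180°–360°, so θ = 360° − 131.3° = 228.7°.

229°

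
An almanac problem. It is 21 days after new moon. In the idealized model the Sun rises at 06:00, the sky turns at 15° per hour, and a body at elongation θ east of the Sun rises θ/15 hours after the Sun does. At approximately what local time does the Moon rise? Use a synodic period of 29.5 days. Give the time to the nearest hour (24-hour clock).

23:00

Elongation θ = 360° × 21/29.5 ≈ 256.3°.
Delay after the Sun = 256.3° / (15°/h) ≈ 17.08 h.
06:00 + 17.08 h ≈ 23:05 → 23:00 to the nearest hour.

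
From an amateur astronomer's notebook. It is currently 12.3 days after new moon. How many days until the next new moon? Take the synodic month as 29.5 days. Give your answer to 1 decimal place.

One full lunation from the last new moon is 29.5 d; remaining = 29.5 − 12.3 = 17.200 d.

17.2 days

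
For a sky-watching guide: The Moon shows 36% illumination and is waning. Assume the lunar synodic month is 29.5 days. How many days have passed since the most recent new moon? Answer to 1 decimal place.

23.5 days

Invert f = (1 − cos θ)/2 to get cos θ = 1 − 2(0.36) = 0.280, hence θ₀ = arccos 0.280 = 73.7°.
A waning Moon lies in 180°–360°, so θ = 360° − 73.7° = 286.3°.
At 360°/29.5 d per day, 286.3° corresponds to 23.46 days.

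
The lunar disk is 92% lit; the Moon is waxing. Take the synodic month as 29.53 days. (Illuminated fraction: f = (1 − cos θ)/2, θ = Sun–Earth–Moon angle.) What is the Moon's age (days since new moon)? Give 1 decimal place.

Invert f = (1 − cos θ)/2 to get cos θ = 1 − 2(0.92) = -0.840, hence θ₀ = arccos -0.840 = 147.1°.
The Moon is waxing (0°–180°), so θ = 147.1° directly.
That fraction of the synodic month is 147.1/360 × 29.53 d ≈ 12.07 d.

12.1 days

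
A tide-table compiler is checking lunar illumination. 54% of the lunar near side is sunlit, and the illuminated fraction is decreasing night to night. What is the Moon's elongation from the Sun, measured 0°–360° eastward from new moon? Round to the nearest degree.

265°

cos θ = 1 − 2f = -0.080, giving a principal value of 94.6°.
Since the Moon is past full (waning), take the reflex angle: θ = 360° − 94.6° = 265.4°.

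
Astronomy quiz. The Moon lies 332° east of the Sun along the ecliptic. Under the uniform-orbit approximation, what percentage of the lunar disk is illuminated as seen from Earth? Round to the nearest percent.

f = (1 − cos 332°)/2 = (1 − 0.883)/2 ≈ 0.059, i.e. 6%.

6%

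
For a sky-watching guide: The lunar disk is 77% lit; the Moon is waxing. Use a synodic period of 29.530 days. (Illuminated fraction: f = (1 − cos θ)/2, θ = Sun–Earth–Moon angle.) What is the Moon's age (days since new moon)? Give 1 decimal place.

10.1 days

cos θ = 1 − 2f = -0.540, giving a principal value of 122.7°.
Waxing ⇒ before full, so θ = 122.7°.
Age = 29.530 × 122.7°/360° ≈ 10.06 days.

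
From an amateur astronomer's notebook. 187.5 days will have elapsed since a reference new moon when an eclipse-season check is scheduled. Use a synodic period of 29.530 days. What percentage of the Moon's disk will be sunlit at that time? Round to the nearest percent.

79%

Reduce mod P: 187.5 − 6×29.530 = 10.32 d into the current lunation.
Elongation θ = 360° × 10.32/29.530 ≈ 125.8°.
Illuminated fraction = (1 − cos 125.8°)/2 = (1 − (-0.585))/2 ≈ 0.793, so 79%.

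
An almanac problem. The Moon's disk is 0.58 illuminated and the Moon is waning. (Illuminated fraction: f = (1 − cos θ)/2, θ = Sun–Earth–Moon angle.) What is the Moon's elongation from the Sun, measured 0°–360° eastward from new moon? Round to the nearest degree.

Invert f = (1 − cos θ)/2 to get cos θ = 1 − 2(0.58) = -0.160, hence θ₀ = arccos -0.160 = 99.2°.
Waning ⇒ past full, so θ = 360° − 99.2° = 260.8°.

261°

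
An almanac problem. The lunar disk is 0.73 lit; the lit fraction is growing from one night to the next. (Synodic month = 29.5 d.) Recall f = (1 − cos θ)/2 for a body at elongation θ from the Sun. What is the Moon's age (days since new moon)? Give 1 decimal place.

Invert f = (1 − cos θ)/2 to get cos θ = 1 − 2(0.73) = -0.460, hence θ₀ = arccos -0.460 = 117.4°.
Before full moon the principal value applies: θ = 117.4°.
At 360°/29.5 d per day, 117.4° corresponds to 9.62 days.

9.6 days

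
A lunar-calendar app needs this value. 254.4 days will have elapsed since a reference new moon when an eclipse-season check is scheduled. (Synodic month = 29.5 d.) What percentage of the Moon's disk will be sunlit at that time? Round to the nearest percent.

Reduce mod P: 254.4 − 8×29.5 = 18.40 d into the current lunation.
Elongation θ = 360° × 18.40/29.5 ≈ 224.5°.
With cos θ = (-0.713), the lit fraction is (1 − (-0.713))/2 ≈ 0.856, so 86%.

86%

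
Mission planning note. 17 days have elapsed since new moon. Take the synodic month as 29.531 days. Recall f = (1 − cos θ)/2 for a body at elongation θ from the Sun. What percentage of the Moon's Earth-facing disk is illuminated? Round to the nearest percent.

Elongation θ = 360° × 17/29.531 ≈ 207.2°.
Illuminated fraction = (1 − cos 207.2°)/2 = (1 − (-0.889))/2 ≈ 0.945, so 94%.

94%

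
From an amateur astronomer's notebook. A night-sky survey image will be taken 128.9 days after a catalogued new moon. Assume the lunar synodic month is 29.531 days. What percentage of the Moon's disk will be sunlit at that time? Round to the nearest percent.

83%

Reduce mod P: 128.9 − 4×29.531 = 10.78 d into the current lunation.
Phase angle: θ = 360°·(10.78 d)/(29.531 d) = 131.4°.
Illuminated fraction = (1 − cos 131.4°)/2 = (1 − (-0.661))/2 ≈ 0.830, so 83%.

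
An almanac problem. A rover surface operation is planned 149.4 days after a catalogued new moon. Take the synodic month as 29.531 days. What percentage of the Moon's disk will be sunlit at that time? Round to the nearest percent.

149.4/29.531 = 5.059 lunations, so 5 complete cycles and 1.75 d into the next.
The Moon has covered 1.75/29.531 of its cycle, so θ ≈ 360° × 1.75/29.531 = 21.3°.
Illuminated fraction = (1 − cos 21.3°)/2 = (1 − 0.932)/2 ≈ 0.034, so 3%.

3%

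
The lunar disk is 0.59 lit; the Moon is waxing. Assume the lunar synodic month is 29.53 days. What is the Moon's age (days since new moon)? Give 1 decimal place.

cos θ = 1 − 2f = -0.180, giving a principal value of 100.4°.
The Moon is waxing (0°–180°), so θ = 100.4° directly.
That fraction of the synodic month is 100.4/360 × 29.53 d ≈ 8.23 d.

8.2 days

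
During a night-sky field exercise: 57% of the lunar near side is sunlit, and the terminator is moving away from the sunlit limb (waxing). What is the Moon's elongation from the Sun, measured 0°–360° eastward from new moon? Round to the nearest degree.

Invert f = (1 − cos θ)/2 to get cos θ = 1 − 2(0.57) = -0.140, hence θ₀ = arccos -0.140 = 98.0°.
The Moon is waxing (0°–180°), so θ = 98.0° directly.

98°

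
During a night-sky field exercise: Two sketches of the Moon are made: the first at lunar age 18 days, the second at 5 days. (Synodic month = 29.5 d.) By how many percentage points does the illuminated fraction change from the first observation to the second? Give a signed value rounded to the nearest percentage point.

First observation: θ = 360°·18/29.5 = 219.7°, so f = 0.885.
Second observation: θ = 61.0°, f = 0.258.
Δf = 0.258 − 0.885 = -0.627, i.e. -63 pp.

-63 pp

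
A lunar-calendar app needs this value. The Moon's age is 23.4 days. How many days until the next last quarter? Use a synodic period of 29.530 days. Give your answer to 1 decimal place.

Last quarter occurs at elongation 270°, i.e. at age 29.530 × 270/360 = 22.148 d.
Already past this cycle's last quarter; the next is at 22.148 + 29.530 = 51.678 d, so 51.678 − 23.4 = 28.278 days.

28.3 days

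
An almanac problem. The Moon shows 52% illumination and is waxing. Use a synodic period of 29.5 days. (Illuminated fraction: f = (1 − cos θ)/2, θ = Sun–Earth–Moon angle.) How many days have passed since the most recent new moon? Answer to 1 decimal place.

7.6 days

cos θ = 1 − 2f = -0.040, giving a principal value of 92.3°.
Waxing ⇒ before full, so θ = 92.3°.
That fraction of the synodic month is 92.3/360 × 29.5 d ≈ 7.56 d.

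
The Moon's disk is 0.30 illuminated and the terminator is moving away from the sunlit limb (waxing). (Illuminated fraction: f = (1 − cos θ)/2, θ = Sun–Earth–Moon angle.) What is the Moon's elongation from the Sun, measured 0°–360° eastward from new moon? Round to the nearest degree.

Invert f = (1 − cos θ)/2 to get cos θ = 1 − 2(0.30) = 0.400, hence θ₀ = arccos 0.400 = 66.4°.
Before full moon the principal value applies: θ = 66.4°.

66°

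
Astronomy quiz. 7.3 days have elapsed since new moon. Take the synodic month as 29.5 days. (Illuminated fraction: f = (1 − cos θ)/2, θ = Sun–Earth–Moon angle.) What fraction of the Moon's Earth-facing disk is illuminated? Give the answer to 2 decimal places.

0.49

Elongation θ = 360° × 7.3/29.5 ≈ 89.1°.
With cos θ = 0.016, the lit fraction is (1 − 0.016)/2 ≈ 0.492.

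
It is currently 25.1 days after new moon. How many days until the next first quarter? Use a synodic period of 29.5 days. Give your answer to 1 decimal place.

First quarter is 0.25 of the way through the cycle: age 0.25 × 29.5 = 7.375 d.
Already past this cycle's first quarter; the next is at 7.375 + 29.5 = 36.875 d, so 36.875 − 25.1 = 11.775 days.

11.8 days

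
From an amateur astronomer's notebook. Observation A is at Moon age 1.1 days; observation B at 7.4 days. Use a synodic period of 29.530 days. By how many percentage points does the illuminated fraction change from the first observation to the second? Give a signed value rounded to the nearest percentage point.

First observation: θ = 360°·1.1/29.530 = 13.4°, so f = 0.014.
Second observation: θ = 90.2°, f = 0.502.
Δf = 0.502 − 0.014 = +0.488, i.e. +49 pp.

+49 pp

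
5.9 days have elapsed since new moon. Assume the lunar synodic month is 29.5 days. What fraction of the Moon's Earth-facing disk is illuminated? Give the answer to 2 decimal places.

Elongation θ = 360° × 5.9/29.5 ≈ 72.0°.
cos 72.0° = 0.309, so f = (1 − 0.309)/2 = 0.345.

0.35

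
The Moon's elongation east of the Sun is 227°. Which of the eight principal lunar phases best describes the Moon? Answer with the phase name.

The waning gibbous sector spans roughly 202°–248°; 227° falls inside it.

waning gibbous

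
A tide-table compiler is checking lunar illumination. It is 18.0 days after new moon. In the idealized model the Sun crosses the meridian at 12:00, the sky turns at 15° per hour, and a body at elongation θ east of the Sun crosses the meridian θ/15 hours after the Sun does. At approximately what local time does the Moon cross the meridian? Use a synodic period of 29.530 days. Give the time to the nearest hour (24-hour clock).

03:00

Elongation θ = 360° × 18.0/29.530 ≈ 219.4°.
Delay after the Sun = 219.4° / (15°/h) ≈ 14.63 h.
12:00 + 14.63 h ≈ 02:38 → 03:00 to the nearest hour.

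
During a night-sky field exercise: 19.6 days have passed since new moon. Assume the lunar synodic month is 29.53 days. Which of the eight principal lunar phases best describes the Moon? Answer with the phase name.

θ ≈ 360° × 19.6/29.53 = 239°, which falls in the waning gibbous sector.

waning gibbous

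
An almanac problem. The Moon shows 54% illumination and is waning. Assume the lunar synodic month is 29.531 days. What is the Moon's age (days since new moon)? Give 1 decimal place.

Invert f = (1 − cos θ)/2 to get cos θ = 1 − 2(0.54) = -0.080, hence θ₀ = arccos -0.080 = 94.6°.
Waning ⇒ past full, so θ = 360° − 94.6° = 265.4°.
That fraction of the synodic month is 265.4/360 × 29.531 d ≈ 21.77 d.

21.8 days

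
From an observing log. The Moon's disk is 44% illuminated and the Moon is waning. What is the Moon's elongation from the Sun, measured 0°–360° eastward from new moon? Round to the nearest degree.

277°

From f = (1 − cos θ)/2: cos θ = 1 − 2×0.44 = 0.120; arccos → 83.1°.
A waning Moon lies in 180°–360°, so θ = 360° − 83.1° = 276.9°.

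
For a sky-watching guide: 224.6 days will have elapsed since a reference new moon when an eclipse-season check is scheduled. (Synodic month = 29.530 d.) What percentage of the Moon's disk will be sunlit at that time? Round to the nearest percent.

Reduce mod P: 224.6 − 7×29.530 = 17.89 d into the current lunation.
Elongation θ = 360° × 17.89/29.530 ≈ 218.1°.
cos 218.1° = (-0.787), so f = (1 − (-0.787))/2 = 0.893, so 89%.

89%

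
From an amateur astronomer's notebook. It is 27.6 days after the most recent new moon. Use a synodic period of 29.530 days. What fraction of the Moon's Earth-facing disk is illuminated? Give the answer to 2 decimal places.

Elongation θ = 360° × 27.6/29.530 ≈ 336.5°.
Illuminated fraction = (1 − cos 336.5°)/2 = (1 − 0.917)/2 ≈ 0.042.

0.04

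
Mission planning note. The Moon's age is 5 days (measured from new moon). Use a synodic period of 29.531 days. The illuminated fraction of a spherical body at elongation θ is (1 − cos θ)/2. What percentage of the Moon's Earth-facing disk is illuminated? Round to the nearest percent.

Phase angle: θ = 360°·(5 d)/(29.531 d) = 61.0°.
With cos θ = 0.486, the lit fraction is (1 − 0.486)/2 ≈ 0.257, so 26%.

26%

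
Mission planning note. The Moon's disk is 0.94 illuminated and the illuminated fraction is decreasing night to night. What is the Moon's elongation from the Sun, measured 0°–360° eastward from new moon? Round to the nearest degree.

208°

From f = (1 − cos θ)/2: cos θ = 1 − 2×0.94 = -0.880; arccos → 151.6°.
Waning ⇒ past full, so θ = 360° − 151.6° = 208.4°.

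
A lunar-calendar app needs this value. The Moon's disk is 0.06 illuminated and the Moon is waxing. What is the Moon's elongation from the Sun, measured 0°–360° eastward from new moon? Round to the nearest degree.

28°

cos θ = 1 − 2f = 0.880, giving a principal value of 28.4°.
Waxing ⇒ before full, so θ = 28.4°.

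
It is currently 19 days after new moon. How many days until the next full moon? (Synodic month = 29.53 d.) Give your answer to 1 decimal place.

25.3 days

Full moon occurs at elongation 180°, i.e. at age 29.53 × 180/360 = 14.765 d.
This lunation's full moon (14.765 d) has passed, so add one period: 44.295 − 19 = 25.295 days.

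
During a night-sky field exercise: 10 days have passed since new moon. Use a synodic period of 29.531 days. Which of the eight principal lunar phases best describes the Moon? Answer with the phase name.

waxing gibbous

At 10/29.531 of the cycle, θ ≈ 122° — the waxing gibbous range.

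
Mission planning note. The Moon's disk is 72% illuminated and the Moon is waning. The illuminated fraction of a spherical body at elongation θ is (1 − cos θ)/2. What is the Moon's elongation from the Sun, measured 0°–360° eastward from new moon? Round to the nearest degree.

From f = (1 − cos θ)/2: cos θ = 1 − 2×0.72 = -0.440; arccos → 116.1°.
Waning ⇒ past full, so θ = 360° − 116.1° = 243.9°.

244°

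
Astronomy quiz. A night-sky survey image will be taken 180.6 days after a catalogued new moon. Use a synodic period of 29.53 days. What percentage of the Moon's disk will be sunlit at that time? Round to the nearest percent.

13%

Reduce mod P: 180.6 − 6×29.53 = 3.42 d into the current lunation.
The Moon has covered 3.42/29.53 of its cycle, so θ ≈ 360° × 3.42/29.53 = 41.7°.
cos 41.7° = 0.747, so f = (1 − 0.747)/2 = 0.127, so 13%.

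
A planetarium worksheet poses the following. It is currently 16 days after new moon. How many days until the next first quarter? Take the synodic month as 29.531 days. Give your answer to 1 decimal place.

20.9 days

First quarter is 0.25 of the way through the cycle: age 0.25 × 29.531 = 7.383 d.
Already past this cycle's first quarter; the next is at 7.383 + 29.531 = 36.914 d, so 36.914 − 16 = 20.914 days.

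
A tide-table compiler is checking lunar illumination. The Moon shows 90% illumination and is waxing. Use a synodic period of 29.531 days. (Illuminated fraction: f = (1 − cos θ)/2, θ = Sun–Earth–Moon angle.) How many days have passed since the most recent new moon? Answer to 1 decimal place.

11.7 days

From f = (1 − cos θ)/2: cos θ = 1 − 2×0.90 = -0.800; arccos → 143.1°.
Before full moon the principal value applies: θ = 143.1°.
That fraction of the synodic month is 143.1/360 × 29.531 d ≈ 11.74 d.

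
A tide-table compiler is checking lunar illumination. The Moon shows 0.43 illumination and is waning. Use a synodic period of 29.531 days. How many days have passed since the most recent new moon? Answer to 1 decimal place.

From f = (1 − cos θ)/2: cos θ = 1 − 2×0.43 = 0.140; arccos → 82.0°.
Waning ⇒ past full, so θ = 360° − 82.0° = 278.0°.
At 360°/29.531 d per day, 278.0° corresponds to 22.81 days.

22.8 days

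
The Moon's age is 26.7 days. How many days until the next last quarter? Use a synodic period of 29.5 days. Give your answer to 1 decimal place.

Last quarter occurs at elongation 270°, i.e. at age 29.5 × 270/360 = 22.125 d.
Already past this cycle's last quarter; the next is at 22.125 + 29.5 = 51.625 d, so 51.625 − 26.7 = 24.925 days.

24.9 days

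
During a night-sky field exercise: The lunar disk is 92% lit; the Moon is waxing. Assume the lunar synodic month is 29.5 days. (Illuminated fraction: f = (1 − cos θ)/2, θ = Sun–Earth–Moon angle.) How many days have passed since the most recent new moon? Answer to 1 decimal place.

cos θ = 1 − 2f = -0.840, giving a principal value of 147.1°.
Waxing ⇒ before full, so θ = 147.1°.
At 360°/29.5 d per day, 147.1° corresponds to 12.06 days.

12.1 days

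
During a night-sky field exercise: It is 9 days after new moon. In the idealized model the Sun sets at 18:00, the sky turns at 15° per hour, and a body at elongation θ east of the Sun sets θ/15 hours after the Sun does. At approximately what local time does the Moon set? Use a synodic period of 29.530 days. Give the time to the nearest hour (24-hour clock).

01:00

The Moon has covered 9/29.530 of its cycle, so θ ≈ 360° × 9/29.530 = 109.7°.
Delay after the Sun = 109.7° / (15°/h) ≈ 7.31 h.
18:00 + 7.31 h ≈ 01:19 → 01:00 to the nearest hour.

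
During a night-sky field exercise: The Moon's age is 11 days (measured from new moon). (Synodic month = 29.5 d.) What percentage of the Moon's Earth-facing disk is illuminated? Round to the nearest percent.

85%

Phase angle: θ = 360°·(11 d)/(29.5 d) = 134.2°.
With cos θ = (-0.698), the lit fraction is (1 − (-0.698))/2 ≈ 0.849, so 85%.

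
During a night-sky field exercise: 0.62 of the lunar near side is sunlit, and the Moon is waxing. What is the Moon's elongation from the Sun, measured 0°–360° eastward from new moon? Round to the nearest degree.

104°

cos θ = 1 − 2f = -0.240, giving a principal value of 103.9°.
Waxing ⇒ before full, so θ = 103.9°.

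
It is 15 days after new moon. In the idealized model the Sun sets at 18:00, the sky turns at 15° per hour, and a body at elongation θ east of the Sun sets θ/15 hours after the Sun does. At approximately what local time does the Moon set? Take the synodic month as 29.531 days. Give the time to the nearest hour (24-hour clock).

The Moon has covered 15/29.531 of its cycle, so θ ≈ 360° × 15/29.531 = 182.9°.
The Moon trails the Sun by θ/15 = 182.9/15 ≈ 12.19 hours.
18:00 + 12.19 h ≈ 06:11 → 06:00 to the nearest hour.

06:00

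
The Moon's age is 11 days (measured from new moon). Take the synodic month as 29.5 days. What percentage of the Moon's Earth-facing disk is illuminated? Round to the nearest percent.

Phase angle: θ = 360°·(11 d)/(29.5 d) = 134.2°.
cos 134.2° = (-0.698), so f = (1 − (-0.698))/2 = 0.849, so 85%.

85%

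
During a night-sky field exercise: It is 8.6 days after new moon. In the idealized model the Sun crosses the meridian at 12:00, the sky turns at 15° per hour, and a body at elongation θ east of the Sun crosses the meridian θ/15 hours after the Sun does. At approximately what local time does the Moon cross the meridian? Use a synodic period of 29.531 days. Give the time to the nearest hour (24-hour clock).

19:00

The Moon has covered 8.6/29.531 of its cycle, so θ ≈ 360° × 8.6/29.531 = 104.8°.
Delay after the Sun = 104.8° / (15°/h) ≈ 6.99 h.
12:00 + 6.99 h ≈ 18:59 → 19:00 to the nearest hour.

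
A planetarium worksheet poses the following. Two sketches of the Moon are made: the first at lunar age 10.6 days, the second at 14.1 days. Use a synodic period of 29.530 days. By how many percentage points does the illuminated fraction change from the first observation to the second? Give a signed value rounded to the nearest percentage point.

+18 percentage points

First observation: θ = 360°·10.6/29.530 = 129.2°, so f = 0.816.
Second observation: θ = 171.9°, f = 0.995.
Δf = 0.995 − 0.816 = +0.179, i.e. +18 pp.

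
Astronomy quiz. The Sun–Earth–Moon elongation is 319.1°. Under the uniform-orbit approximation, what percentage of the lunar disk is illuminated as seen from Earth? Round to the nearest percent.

Half-versine of 319.1°: (1 − 0.756)/2 = 0.122, i.e. 12%.

12%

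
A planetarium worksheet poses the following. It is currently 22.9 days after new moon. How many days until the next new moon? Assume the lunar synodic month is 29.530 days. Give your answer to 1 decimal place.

One full lunation from the last new moon is 29.530 d; remaining = 29.530 − 22.9 = 6.630 d.

6.6 days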